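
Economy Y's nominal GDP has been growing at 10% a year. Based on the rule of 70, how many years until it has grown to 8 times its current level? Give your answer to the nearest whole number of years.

21 years

One doubling takes 70/10 = 7.00 years.
Getting to 8× needs 3 doublings: 3 × 7.00 ≈ 21 years.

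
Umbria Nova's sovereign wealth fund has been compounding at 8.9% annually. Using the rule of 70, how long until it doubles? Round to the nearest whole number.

70/8.9 ≈ 7.87, so it doubles roughly every 8 years.

about 8 years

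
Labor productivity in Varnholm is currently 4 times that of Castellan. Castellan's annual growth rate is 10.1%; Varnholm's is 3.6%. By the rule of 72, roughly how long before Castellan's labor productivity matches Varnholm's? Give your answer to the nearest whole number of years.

The growth-rate gap is 10.1% − 3.6% = 6.5 percentage points.
So the ratio between them halves every 72/6.5 ≈ 11.08 years.
A 4 times gap closes after 2 halvings: 2 × 11.08 ≈ 22 years.

about 22 years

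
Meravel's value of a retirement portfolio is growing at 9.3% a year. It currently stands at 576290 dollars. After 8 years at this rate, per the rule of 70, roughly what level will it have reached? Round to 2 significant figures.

≈ 1200000 dollars

Doubling time ≈ 70/9.3 = 7.53 years.
8 years is 8/7.53 ≈ 1.06 doublings, a factor of 2^1.06 ≈ 2.08.
576290 × 2.08 ≈ 1200000 dollars.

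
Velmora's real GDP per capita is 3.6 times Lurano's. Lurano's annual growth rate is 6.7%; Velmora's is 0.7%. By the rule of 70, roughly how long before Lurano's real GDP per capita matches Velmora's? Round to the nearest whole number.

What matters is the difference: 6 pp.
Rule of 70 on the gap: the ratio halves every 70/6 ≈ 11.67 years.
A 3.6 times gap takes log₂(3.6) ≈ 1.85 halvings to close: 1.85 × 11.67 ≈ 22 years.

≈ 22 years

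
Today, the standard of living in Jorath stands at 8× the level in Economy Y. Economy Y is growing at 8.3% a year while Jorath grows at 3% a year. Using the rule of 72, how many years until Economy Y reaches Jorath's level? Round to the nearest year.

Economy Y gains on Jorath at 8.3% − 3% = 5.3 points a year.
At that relative rate the gap halves every 72/5.3 ≈ 13.58 years.
An 8× gap closes after 3 halvings: 3 × 13.58 ≈ 41 years.

around 41 years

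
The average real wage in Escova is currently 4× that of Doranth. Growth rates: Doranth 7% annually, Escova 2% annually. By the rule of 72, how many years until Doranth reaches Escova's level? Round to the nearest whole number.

roughly 29 years

Doranth gains on Escova at 7% − 2% = 5 points a year.
At that relative rate the gap halves every 72/5 ≈ 14.40 years.
A 4× gap closes after 2 halvings: 2 × 14.40 ≈ 29 years.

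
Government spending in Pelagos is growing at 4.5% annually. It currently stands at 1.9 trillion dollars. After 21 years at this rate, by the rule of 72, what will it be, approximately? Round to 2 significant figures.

4.7 trillion dollars

Doubling time ≈ 72/4.5 = 16.00 years.
21 years is 21/16.00 ≈ 1.31 doublings, a factor of 2^1.31 ≈ 2.48.
1.9 × 2.48 ≈ 4.7 trillion dollars.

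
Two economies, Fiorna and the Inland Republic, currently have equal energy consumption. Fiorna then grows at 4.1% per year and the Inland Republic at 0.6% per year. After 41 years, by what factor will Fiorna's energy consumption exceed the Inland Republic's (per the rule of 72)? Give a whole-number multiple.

Fiorna pulls ahead at 3.5 pp per year, so the ratio doubles every 72/3.5 ≈ 20.57 years.
In 41 years that's 1.99 doublings: 2^1.99 ≈ 4.

4 times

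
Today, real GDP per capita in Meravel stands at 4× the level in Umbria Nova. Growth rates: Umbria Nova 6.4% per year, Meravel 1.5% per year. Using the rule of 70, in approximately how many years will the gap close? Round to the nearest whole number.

The growth-rate gap is 6.4% − 1.5% = 4.9 percentage points.
So the ratio between them halves every 70/4.9 ≈ 14.29 years.
A 4× gap closes after 2 halvings: 2 × 14.29 ≈ 29 years.

≈ 29 years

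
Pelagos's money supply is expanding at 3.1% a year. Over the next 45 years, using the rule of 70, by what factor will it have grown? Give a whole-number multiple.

≈ 4 times

70/3.1 ≈ 22.58 years per doubling.
45 years fits 2 doublings: 2^2 = 4.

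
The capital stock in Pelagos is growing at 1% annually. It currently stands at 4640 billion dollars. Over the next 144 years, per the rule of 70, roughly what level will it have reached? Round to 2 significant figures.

about 19000 billion dollars

Doubling time ≈ 70/1 = 70.00 years.
144 years is 144/70.00 ≈ 2.06 doublings, a factor of 2^2.06 ≈ 4.17.
4640 × 4.17 ≈ 19000 billion dollars.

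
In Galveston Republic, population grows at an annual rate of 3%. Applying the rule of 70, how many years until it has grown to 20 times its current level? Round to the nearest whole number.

At 3% it doubles every 70/3 ≈ 23.33 years.
Reaching 20× takes log₂(20) ≈ 4.32 doublings.
4.32 × 23.33 ≈ 101 years.

roughly 101 years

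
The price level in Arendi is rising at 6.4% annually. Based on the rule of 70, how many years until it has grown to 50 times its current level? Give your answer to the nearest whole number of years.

At 6.4% it doubles every 70/6.4 ≈ 10.94 years.
Reaching 50× takes log₂(50) ≈ 5.64 doublings.
5.64 × 10.94 ≈ 62 years.

approximately 62 years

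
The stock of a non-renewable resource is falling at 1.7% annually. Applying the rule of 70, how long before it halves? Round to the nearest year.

The rule works in reverse for decay: 70/1.7 ≈ 41.18 years to halve.

approximately 41 years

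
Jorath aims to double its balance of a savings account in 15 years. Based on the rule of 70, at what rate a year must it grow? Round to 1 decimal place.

70 / 15 ≈ 4.67, so about 4.7% a year.

around 4.7%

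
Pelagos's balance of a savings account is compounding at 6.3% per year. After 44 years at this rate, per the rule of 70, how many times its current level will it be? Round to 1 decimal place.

about 15.6 times

Doubling time ≈ 70/6.3 = 11.11 years.
44 years / 11.11 ≈ 3.96 doublings → factor 2^3.96 ≈ 15.6.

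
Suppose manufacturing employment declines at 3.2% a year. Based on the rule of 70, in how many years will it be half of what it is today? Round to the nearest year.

Halving time ≈ 70 / 3.2 = 21.88 → 22 years.

22 years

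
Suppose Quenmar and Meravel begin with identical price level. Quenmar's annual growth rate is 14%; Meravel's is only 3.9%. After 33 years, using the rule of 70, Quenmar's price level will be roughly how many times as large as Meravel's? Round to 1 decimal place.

around 27.1 times

Quenmar pulls ahead at 10.1 pp per year, so the ratio doubles every 70/10.1 ≈ 6.93 years.
In 33 years that's 4.76 doublings: 2^4.76 ≈ 27.1.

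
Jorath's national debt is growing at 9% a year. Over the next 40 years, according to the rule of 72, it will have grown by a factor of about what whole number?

around 32 times

72/9 ≈ 8.00 years per doubling.
40 years fits 5 doublings: 2^5 = 32.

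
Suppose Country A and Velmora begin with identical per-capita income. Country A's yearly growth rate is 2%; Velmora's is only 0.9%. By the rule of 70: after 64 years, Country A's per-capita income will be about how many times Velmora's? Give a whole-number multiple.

Country A pulls ahead at 1.1 pp per year, so the ratio doubles every 70/1.1 ≈ 63.64 years.
In 64 years that's 1.01 doublings: 2^1.01 ≈ 2.

approximately 2 times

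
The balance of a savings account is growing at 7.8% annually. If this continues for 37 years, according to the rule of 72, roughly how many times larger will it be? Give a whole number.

approximately 16 times

At 7.8% one doubling takes ≈ 9.23 years; 37 years is 4 of them, so ×16.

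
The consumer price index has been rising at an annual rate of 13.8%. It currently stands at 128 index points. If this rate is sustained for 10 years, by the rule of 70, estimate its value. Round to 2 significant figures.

approximately 500 index points

Doubling time ≈ 70/13.8 = 5.07 years.
10 years is 10/5.07 ≈ 1.97 doublings, a factor of 2^1.97 ≈ 3.92.
128 × 3.92 ≈ 500 index points.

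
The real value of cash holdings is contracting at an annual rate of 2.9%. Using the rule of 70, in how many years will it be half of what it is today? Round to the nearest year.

about 24 years

Halving time ≈ 70 / 2.9 = 24.14 → 24 years.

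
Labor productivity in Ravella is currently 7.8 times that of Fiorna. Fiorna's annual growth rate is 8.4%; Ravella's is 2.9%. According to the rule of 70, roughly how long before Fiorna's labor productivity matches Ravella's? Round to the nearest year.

Fiorna gains on Ravella at 8.4% − 2.9% = 5.5 points a year.
At that relative rate the gap halves every 70/5.5 ≈ 12.73 years.
A 7.8 times gap takes log₂(7.8) ≈ 2.96 halvings to close: 2.96 × 12.73 ≈ 38 years.

around 38 years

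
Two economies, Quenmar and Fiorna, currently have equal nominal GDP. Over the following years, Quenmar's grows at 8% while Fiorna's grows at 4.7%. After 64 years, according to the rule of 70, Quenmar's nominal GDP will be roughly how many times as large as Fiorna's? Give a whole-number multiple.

Only the 3.3-point difference matters.
70/3.3 ≈ 21.21 years per doubling of the ratio; 64 years gives 3.02 doublings, so ≈ 8×.

around 8 times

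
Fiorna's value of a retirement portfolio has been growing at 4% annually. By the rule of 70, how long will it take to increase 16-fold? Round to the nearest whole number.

One doubling takes 70/4 = 17.50 years.
Getting to 16× needs 4 doublings: 4 × 17.50 ≈ 70 years.

roughly 70 years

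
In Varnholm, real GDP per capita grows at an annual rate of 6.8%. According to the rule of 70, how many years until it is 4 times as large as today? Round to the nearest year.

At 6.8% it doubles every 70/6.8 ≈ 10.29 years.
4× is 2 doublings, so 2 × 10.29 ≈ 21 years.

approximately 21 years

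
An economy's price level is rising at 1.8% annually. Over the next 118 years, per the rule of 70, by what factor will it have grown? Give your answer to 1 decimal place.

Doubles every ≈ 38.89 years (70/1.8).
118 years is 3.03 doublings; 2^3.03 ≈ 8.2×.

≈ 8.2 times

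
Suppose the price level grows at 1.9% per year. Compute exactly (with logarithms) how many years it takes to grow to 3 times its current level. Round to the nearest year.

58 years

t = ln(3) / ln(1 + 0.019) = 1.0986 / 0.018822 ≈ 58.37.
≈ 58 years.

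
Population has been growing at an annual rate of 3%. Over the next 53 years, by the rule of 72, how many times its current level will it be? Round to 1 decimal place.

about 4.6 times

Doubles every ≈ 24.00 years (72/3).
53 years is 2.21 doublings; 2^2.21 ≈ 4.6×.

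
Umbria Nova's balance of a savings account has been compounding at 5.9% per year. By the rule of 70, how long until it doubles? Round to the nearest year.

Doubling time ≈ 70 / 5.9 = 11.86 years.

about 12 years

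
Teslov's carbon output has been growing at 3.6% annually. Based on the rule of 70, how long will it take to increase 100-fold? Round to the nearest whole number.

about 129 years

At 3.6% it doubles every 70/3.6 ≈ 19.44 years.
100× is log₂ 100 ≈ 6.64 doublings, so ≈ 6.64 × 19.44 = 129 years.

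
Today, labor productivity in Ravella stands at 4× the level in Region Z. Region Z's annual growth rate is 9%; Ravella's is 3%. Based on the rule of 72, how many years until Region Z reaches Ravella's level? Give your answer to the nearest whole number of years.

about 24 years

What matters is the difference: 6 pp.
Rule of 72 on the gap: the ratio halves every 72/6 ≈ 12.00 years.
A 4× gap closes after 2 halvings: 2 × 12.00 ≈ 24 years.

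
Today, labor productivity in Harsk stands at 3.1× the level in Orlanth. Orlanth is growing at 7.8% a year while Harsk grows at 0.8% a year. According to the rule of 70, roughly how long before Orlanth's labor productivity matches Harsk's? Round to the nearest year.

The growth-rate gap is 7.8% − 0.8% = 7 percentage points.
So the ratio between them halves every 70/7 ≈ 10.00 years.
A 3.1× gap takes log₂(3.1) ≈ 1.63 halvings to close: 1.63 × 10.00 ≈ 16 years.

roughly 16 years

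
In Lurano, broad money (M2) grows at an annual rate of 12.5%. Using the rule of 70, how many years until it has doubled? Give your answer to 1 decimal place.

5.6 years

70/12.5 ≈ 5.60, so it doubles roughly every 5.6 years.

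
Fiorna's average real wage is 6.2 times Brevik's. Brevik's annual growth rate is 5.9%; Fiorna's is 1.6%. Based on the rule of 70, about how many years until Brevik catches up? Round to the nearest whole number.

43 years

What matters is the difference: 4.3 pp.
Rule of 70 on the gap: the ratio halves every 70/4.3 ≈ 16.28 years.
A 6.2 times gap takes log₂(6.2) ≈ 2.63 halvings to close: 2.63 × 16.28 ≈ 43 years.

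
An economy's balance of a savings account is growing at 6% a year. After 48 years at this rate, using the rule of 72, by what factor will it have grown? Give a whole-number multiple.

≈ 16 times

At 6% one doubling takes ≈ 12.00 years; 48 years is 4 of them, so ×16.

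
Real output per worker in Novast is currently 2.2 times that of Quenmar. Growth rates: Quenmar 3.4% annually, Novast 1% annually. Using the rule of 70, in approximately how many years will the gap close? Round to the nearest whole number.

Quenmar gains on Novast at 3.4% − 1% = 2.4 points a year.
At that relative rate the gap halves every 70/2.4 ≈ 29.17 years.
A 2.2 times gap takes log₂(2.2) ≈ 1.14 halvings to close: 1.14 × 29.17 ≈ 33 years.

≈ 33 years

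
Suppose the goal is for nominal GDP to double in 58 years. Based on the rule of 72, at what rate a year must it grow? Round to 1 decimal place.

72 / 58 ≈ 1.24, so about 1.2% a year.

approximately 1.2%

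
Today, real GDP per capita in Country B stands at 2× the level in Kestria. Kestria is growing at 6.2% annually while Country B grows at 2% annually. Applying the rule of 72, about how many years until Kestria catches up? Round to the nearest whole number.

What matters is the difference: 4.2 pp.
Rule of 72 on the gap: the ratio halves every 72/4.2 ≈ 17.14 years.
A 2× gap closes after 1 halving: 1 × 17.14 ≈ 17 years.

approximately 17 years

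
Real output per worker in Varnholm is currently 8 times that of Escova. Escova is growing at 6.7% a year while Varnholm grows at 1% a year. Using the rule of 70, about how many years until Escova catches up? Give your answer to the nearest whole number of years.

Escova gains on Varnholm at 6.7% − 1% = 5.7 points a year.
At that relative rate the gap halves every 70/5.7 ≈ 12.28 years.
An 8 times gap closes after 3 halvings: 3 × 12.28 ≈ 37 years.

roughly 37 years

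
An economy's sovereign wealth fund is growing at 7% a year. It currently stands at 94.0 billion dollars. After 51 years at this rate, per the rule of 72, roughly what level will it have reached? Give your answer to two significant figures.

≈ 2900 billion dollars

It doubles every 72/7 ≈ 10.29 years, so 51 years is 4.96 doublings.
2^4.96 ≈ 31.12; 94.0 × 31.12 ≈ 2900 billion dollars.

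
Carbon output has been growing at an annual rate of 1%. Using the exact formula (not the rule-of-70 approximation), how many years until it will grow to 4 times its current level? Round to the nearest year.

t = ln(4) / ln(1 + 0.01) = 1.3863 / 0.009950 ≈ 139.33.
≈ 139 years.

139 years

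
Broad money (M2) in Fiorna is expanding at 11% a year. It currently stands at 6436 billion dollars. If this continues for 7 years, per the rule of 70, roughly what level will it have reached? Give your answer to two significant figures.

about 14000 billion dollars

It doubles every 70/11 ≈ 6.36 years, so 7 years is 1.10 doublings.
2^1.10 ≈ 2.14; 6436 × 2.14 ≈ 14000 billion dollars.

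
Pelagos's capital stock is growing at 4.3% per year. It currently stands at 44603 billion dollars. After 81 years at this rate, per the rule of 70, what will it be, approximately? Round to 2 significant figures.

It doubles every 70/4.3 ≈ 16.28 years, so 81 years is 4.98 doublings.
2^4.98 ≈ 31.56; 44603 × 31.56 ≈ 1400000 billion dollars.

around 1400000 billion dollars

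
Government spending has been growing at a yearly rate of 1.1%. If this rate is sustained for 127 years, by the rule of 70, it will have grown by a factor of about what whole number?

around 4 times

Doubling time ≈ 70/1.1 = 63.64 years.
127/63.64 ≈ 2 doublings, so about 2^2 = 4×.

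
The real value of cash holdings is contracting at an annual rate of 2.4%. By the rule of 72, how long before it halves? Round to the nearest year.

Falling at 2.4%, it halves about every 72/2.4 = 30.00 years.

30 years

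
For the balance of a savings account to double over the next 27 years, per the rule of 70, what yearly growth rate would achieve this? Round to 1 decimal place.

around 2.6%

70 / 27 ≈ 2.59, so about 2.6% per year.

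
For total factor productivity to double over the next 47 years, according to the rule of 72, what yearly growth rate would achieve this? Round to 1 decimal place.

72 / 47 ≈ 1.53, so about 1.5% per year.

about 1.5% per year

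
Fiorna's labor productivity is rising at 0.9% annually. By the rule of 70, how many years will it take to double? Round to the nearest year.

70/0.9 ≈ 77.78, so it doubles roughly every 78 years.

approximately 78 years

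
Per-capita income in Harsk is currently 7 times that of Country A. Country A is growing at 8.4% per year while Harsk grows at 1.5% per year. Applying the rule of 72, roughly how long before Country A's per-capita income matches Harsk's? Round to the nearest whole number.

Country A gains on Harsk at 8.4% − 1.5% = 6.9 points a year.
At that relative rate the gap halves every 72/6.9 ≈ 10.43 years.
A 7 times gap takes log₂(7) ≈ 2.81 halvings to close: 2.81 × 10.43 ≈ 29 years.

about 29 years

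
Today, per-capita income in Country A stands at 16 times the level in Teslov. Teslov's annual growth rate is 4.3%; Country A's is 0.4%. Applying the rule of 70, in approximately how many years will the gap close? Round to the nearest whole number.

The growth-rate gap is 4.3% − 0.4% = 3.9 percentage points.
So the ratio between them halves every 70/3.9 ≈ 17.95 years.
A 16 times gap closes after 4 halvings: 4 × 17.95 ≈ 72 years.

about 72 years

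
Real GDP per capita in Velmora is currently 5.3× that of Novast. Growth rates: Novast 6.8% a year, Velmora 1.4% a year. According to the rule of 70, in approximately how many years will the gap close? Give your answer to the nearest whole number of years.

approximately 31 years

Novast gains on Velmora at 6.8% − 1.4% = 5.4 points a year.
At that relative rate the gap halves every 70/5.4 ≈ 12.96 years.
A 5.3× gap takes log₂(5.3) ≈ 2.41 halvings to close: 2.41 × 12.96 ≈ 31 years.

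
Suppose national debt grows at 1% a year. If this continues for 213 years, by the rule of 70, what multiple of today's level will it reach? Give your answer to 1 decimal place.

8.2 times

Doubling time ≈ 70/1 = 70.00 years.
213 years / 70.00 ≈ 3.04 doublings → factor 2^3.04 ≈ 8.2.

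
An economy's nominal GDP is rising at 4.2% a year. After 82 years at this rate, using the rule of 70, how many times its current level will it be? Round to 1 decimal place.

roughly 30.3 times

Doubles every ≈ 16.67 years (70/4.2).
82 years is 4.92 doublings; 2^4.92 ≈ 30.3×.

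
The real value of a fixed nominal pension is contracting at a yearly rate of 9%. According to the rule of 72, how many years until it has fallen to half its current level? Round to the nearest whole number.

around 8 years

The rule works in reverse for decay: 72/9 ≈ 8.00 years to halve.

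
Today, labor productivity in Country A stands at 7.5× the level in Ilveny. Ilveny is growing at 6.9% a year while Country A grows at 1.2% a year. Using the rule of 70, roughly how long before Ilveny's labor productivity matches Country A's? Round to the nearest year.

The growth-rate gap is 6.9% − 1.2% = 5.7 percentage points.
So the ratio between them halves every 70/5.7 ≈ 12.28 years.
A 7.5× gap takes log₂(7.5) ≈ 2.91 halvings to close: 2.91 × 12.28 ≈ 36 years.

around 36 years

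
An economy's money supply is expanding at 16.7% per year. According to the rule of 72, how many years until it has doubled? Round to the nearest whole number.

At 16.7%, doubling takes about 72/16.7 = 4.31 years.

4 years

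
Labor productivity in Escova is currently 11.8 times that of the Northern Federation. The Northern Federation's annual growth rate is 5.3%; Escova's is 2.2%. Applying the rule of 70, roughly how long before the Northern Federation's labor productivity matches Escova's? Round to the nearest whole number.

the Northern Federation gains on Escova at 5.3% − 2.2% = 3.1 points a year.
At that relative rate the gap halves every 70/3.1 ≈ 22.58 years.
An 11.8 times gap takes log₂(11.8) ≈ 3.56 halvings to close: 3.56 × 22.58 ≈ 80 years.

approximately 80 years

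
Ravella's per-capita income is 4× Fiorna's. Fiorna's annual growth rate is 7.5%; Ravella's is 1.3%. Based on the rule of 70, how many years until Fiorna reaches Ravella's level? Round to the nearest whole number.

roughly 23 years

What matters is the difference: 6.2 pp.
Rule of 70 on the gap: the ratio halves every 70/6.2 ≈ 11.29 years.
A 4× gap closes after 2 halvings: 2 × 11.29 ≈ 23 years.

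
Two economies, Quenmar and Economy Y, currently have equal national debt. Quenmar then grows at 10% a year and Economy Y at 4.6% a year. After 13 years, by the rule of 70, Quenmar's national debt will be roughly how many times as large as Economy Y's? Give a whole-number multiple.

2 times

Quenmar pulls ahead at 5.4 pp per year, so the ratio doubles every 70/5.4 ≈ 12.96 years.
In 13 years that's 1.00 doublings: 2^1.00 ≈ 2.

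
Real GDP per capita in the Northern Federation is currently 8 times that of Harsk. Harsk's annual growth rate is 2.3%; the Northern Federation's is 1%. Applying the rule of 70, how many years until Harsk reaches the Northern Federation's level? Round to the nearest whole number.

162 years

Harsk gains on the Northern Federation at 2.3% − 1% = 1.3 points a year.
At that relative rate the gap halves every 70/1.3 ≈ 53.85 years.
An 8 times gap closes after 3 halvings: 3 × 53.85 ≈ 162 years.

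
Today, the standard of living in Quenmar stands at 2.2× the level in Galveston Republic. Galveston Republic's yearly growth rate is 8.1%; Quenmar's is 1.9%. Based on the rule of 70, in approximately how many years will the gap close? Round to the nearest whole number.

about 13 years

Galveston Republic gains on Quenmar at 8.1% − 1.9% = 6.2 points a year.
At that relative rate the gap halves every 70/6.2 ≈ 11.29 years.
A 2.2× gap takes log₂(2.2) ≈ 1.14 halvings to close: 1.14 × 11.29 ≈ 13 years.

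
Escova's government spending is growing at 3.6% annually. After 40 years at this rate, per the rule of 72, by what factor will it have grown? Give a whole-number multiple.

At 3.6% one doubling takes ≈ 20.00 years; 40 years is 2 of them, so ×4.

approximately 4 times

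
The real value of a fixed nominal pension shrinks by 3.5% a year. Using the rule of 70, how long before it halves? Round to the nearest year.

Halving time ≈ 70 / 3.5 = 20.00 → 20 years.

about 20 years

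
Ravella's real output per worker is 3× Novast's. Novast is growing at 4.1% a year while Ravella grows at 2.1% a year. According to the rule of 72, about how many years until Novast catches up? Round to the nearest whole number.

The growth-rate gap is 4.1% − 2.1% = 2 percentage points.
So the ratio between them halves every 72/2 ≈ 36.00 years.
A 3× gap takes log₂(3) ≈ 1.58 halvings to close: 1.58 × 36.00 ≈ 57 years.

approximately 57 years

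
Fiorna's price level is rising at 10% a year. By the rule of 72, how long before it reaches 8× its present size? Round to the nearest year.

At 10% it doubles every 72/10 ≈ 7.20 years.
8 = 2^3, so 3 doublings → 22 years.

about 22 years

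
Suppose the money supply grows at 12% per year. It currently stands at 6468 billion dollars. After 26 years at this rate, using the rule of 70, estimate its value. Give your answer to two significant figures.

approximately 140000 billion dollars

Doubling time ≈ 70/12 = 5.83 years.
26 years is 26/5.83 ≈ 4.46 doublings, a factor of 2^4.46 ≈ 22.01.
6468 × 22.01 ≈ 140000 billion dollars.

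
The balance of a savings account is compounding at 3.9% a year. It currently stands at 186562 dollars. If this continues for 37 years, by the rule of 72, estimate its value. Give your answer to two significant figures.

approximately 750000 dollars

It doubles every 72/3.9 ≈ 18.46 years, so 37 years is 2.00 doublings.
2^2.00 ≈ 4.00; 186562 × 4.00 ≈ 750000 dollars.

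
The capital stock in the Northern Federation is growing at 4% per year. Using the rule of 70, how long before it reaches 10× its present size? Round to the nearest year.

around 58 years

One doubling takes 70/4 = 17.50 years.
Reaching 10× takes log₂(10) ≈ 3.32 doublings.
3.32 × 17.50 ≈ 58 years.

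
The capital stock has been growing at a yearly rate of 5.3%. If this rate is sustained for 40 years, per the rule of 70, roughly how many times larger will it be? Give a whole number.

roughly 8 times

At 5.3% one doubling takes ≈ 13.21 years; 40 years is 3 of them, so ×8.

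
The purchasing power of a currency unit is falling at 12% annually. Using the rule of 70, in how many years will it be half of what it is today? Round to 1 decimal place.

Falling at 12%, it halves about every 70/12 = 5.83 years.

roughly 5.8 years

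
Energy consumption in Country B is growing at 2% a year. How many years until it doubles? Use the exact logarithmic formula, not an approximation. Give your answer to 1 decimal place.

t = ln(2) / ln(1 + 0.02) = 0.6931 / 0.019803 ≈ 35.00.

35.0 years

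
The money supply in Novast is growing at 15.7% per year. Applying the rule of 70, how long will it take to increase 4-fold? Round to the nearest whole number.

One doubling takes 70/15.7 = 4.46 years.
4× is 2 doublings, so 2 × 4.46 ≈ 9 years.

approximately 9 years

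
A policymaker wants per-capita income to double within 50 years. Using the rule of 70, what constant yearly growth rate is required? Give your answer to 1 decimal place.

70 / 50 ≈ 1.40, so about 1.4% per year.

around 1.4%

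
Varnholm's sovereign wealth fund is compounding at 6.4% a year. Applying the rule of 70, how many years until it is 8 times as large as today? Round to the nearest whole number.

Doubling time ≈ 70/6.4 = 10.94 years.
Getting to 8× needs 3 doublings: 3 × 10.94 ≈ 33 years.

≈ 33 years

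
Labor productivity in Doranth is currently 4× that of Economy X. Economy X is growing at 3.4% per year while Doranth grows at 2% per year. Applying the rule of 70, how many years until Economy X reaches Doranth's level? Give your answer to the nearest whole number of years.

around 100 years

The growth-rate gap is 3.4% − 2% = 1.4 percentage points.
So the ratio between them halves every 70/1.4 ≈ 50.00 years.
A 4× gap closes after 2 halvings: 2 × 50.00 ≈ 100 years.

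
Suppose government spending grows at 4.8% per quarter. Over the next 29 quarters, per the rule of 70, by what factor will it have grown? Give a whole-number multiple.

roughly 4 times

Doubling time ≈ 70/4.8 = 14.58 quarters.
29/14.58 ≈ 2 doublings, so about 2^2 = 4×.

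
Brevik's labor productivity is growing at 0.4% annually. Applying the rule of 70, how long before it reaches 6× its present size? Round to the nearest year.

approximately 452 years

At 0.4% it doubles every 70/0.4 ≈ 175.00 years.
6× is log₂ 6 ≈ 2.58 doublings, so ≈ 2.58 × 175.00 = 452 years.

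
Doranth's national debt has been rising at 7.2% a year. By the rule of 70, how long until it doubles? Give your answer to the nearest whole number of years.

70/7.2 ≈ 9.72, so it doubles roughly every 10 years.

approximately 10 years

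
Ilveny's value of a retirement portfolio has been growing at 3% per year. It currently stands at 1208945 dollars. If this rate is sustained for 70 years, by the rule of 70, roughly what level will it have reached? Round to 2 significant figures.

about 9700000 dollars

Doubling time ≈ 70/3 = 23.33 years.
70 years is 70/23.33 ≈ 3.00 doublings, a factor of 2^3.00 ≈ 8.00.
1208945 × 8.00 ≈ 9700000 dollars.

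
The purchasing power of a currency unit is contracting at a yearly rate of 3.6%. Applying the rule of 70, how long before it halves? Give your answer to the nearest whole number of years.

roughly 19 years

Falling at 3.6%, it halves about every 70/3.6 = 19.44 years.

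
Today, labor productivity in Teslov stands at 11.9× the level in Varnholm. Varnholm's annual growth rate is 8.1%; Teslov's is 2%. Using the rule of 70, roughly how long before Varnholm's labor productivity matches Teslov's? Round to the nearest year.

41 years

The growth-rate gap is 8.1% − 2% = 6.1 percentage points.
So the ratio between them halves every 70/6.1 ≈ 11.48 years.
An 11.9× gap takes log₂(11.9) ≈ 3.57 halvings to close: 3.57 × 11.48 ≈ 41 years.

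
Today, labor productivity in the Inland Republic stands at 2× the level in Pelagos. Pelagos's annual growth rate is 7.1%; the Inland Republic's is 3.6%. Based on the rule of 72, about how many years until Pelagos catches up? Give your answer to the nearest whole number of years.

Pelagos gains on the Inland Republic at 7.1% − 3.6% = 3.5 points a year.
At that relative rate the gap halves every 72/3.5 ≈ 20.57 years.
A 2× gap closes after 1 halving: 1 × 20.57 ≈ 21 years.

approximately 21 years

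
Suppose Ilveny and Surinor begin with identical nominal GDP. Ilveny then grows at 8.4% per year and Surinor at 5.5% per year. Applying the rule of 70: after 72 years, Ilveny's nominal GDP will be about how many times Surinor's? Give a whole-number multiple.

about 8 times

Only the 2.9-point difference matters.
70/2.9 ≈ 24.14 years per doubling of the ratio; 72 years gives 2.98 doublings, so ≈ 8×.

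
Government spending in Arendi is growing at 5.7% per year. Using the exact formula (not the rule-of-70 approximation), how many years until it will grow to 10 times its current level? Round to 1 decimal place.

41.5 years

t = ln(10) / ln(1 + 0.057) = 2.3026 / 0.055435 ≈ 41.54.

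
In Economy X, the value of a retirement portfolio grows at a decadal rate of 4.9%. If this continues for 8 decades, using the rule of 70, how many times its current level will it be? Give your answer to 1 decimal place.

approximately 1.5 times

Doubles every ≈ 14.29 decades (70/4.9).
8 decades is 0.56 doublings; 2^0.56 ≈ 1.5×.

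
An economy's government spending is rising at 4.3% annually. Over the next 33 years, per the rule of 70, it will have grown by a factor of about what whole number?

approximately 4 times

Doubling time ≈ 70/4.3 = 16.28 years.
33/16.28 ≈ 2 doublings, so about 2^2 = 4×.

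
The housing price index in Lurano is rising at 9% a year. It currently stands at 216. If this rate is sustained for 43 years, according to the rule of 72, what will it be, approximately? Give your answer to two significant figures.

It doubles every 72/9 ≈ 8.00 years, so 43 years is 5.38 doublings.
2^5.38 ≈ 41.64; 216 × 41.64 ≈ 9000.

around 9000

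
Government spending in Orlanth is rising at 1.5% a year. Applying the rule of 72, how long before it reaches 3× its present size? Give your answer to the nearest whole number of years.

around 76 years

Doubling time ≈ 72/1.5 = 48.00 years.
Reaching 3× takes log₂(3) ≈ 1.58 doublings.
1.58 × 48.00 ≈ 76 years.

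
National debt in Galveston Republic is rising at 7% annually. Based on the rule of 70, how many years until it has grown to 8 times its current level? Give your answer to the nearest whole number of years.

≈ 30 years

One doubling takes 70/7 = 10.00 years.
Getting to 8× needs 3 doublings: 3 × 10.00 ≈ 30 years.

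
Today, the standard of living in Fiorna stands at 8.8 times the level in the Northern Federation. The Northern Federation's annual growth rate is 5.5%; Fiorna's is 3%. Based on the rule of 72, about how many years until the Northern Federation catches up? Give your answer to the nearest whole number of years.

approximately 90 years

The growth-rate gap is 5.5% − 3% = 2.5 percentage points.
So the ratio between them halves every 72/2.5 ≈ 28.80 years.
An 8.8 times gap takes log₂(8.8) ≈ 3.14 halvings to close: 3.14 × 28.80 ≈ 90 years.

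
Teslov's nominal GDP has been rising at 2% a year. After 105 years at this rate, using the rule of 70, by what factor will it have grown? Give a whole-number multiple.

around 8 times

At 2% one doubling takes ≈ 35.00 years; 105 years is 3 of them, so ×8.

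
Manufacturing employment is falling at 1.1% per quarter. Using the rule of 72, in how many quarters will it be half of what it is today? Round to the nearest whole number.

≈ 65 quarters

The rule works in reverse for decay: 72/1.1 ≈ 65.45 quarters to halve.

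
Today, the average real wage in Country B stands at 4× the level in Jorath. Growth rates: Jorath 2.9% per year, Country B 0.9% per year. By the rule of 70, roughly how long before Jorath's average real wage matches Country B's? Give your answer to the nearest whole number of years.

about 70 years

Jorath gains on Country B at 2.9% − 0.9% = 2 points a year.
At that relative rate the gap halves every 70/2 ≈ 35.00 years.
A 4× gap closes after 2 halvings: 2 × 35.00 ≈ 70 years.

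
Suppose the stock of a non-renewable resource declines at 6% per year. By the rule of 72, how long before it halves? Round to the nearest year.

roughly 12 years

Falling at 6%, it halves about every 72/6 = 12.00 years.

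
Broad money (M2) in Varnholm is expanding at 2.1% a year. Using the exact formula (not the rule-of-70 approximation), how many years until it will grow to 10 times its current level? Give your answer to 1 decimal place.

t = ln(10) / ln(1 + 0.021) = 2.3026 / 0.020783 ≈ 110.79.

110.8 years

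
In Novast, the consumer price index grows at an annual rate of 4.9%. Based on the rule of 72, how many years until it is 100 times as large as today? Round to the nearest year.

One doubling takes 72/4.9 = 14.69 years.
Reaching 100× takes log₂(100) ≈ 6.64 doublings.
6.64 × 14.69 ≈ 98 years.

around 98 years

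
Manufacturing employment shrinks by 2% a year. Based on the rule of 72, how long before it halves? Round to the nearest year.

≈ 36 years

The rule works in reverse for decay: 72/2 ≈ 36.00 years to halve.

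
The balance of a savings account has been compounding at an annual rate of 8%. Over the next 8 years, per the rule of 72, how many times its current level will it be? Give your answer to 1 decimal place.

Doubling time ≈ 72/8 = 9.00 years.
8 years / 9.00 ≈ 0.89 doublings → factor 2^0.89 ≈ 1.9.

around 1.9 times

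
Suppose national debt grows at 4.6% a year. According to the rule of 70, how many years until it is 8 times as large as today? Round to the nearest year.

Doubling time ≈ 70/4.6 = 15.22 years.
8 = 2^3, so 3 doublings → 46 years.

≈ 46 years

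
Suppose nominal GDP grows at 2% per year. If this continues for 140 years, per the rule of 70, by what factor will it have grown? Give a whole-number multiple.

≈ 16 times

70/2 ≈ 35.00 years per doubling.
140 years fits 4 doublings: 2^4 = 16.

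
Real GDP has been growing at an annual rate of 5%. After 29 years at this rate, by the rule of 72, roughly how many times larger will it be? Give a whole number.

around 4 times

At 5% one doubling takes ≈ 14.40 years; 29 years is 2 of them, so ×4.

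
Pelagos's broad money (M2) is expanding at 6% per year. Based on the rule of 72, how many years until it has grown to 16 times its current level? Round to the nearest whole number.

approximately 48 years

Doubling time ≈ 72/6 = 12.00 years.
16× is 4 doublings, so 4 × 12.00 ≈ 48 years.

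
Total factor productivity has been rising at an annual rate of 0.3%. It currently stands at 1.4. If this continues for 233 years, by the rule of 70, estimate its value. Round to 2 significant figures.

roughly 2.8

Doubling time ≈ 70/0.3 = 233.33 years.
233 years is 233/233.33 ≈ 1.00 doublings, a factor of 2^1.00 ≈ 2.00.
1.4 × 2.00 ≈ 2.8.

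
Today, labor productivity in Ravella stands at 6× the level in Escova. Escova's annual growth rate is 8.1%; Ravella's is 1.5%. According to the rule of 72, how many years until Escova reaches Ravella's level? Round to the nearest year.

about 28 years

The growth-rate gap is 8.1% − 1.5% = 6.6 percentage points.
So the ratio between them halves every 72/6.6 ≈ 10.91 years.
A 6× gap takes log₂(6) ≈ 2.58 halvings to close: 2.58 × 10.91 ≈ 28 years.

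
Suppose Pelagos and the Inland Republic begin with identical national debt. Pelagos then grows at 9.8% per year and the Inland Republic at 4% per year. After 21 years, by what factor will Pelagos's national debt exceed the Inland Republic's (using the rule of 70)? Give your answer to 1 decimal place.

around 3.3 times

Only the 5.8-point difference matters.
70/5.8 ≈ 12.07 years per doubling of the ratio; 21 years gives 1.74 doublings, so ≈ 3.3×.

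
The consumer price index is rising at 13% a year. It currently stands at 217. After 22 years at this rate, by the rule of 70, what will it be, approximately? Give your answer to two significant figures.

Doubling time ≈ 70/13 = 5.38 years.
22 years is 22/5.38 ≈ 4.09 doublings, a factor of 2^4.09 ≈ 17.03.
217 × 17.03 ≈ 3700.

about 3700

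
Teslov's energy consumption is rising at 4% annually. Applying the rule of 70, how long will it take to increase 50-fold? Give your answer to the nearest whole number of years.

At 4% it doubles every 70/4 ≈ 17.50 years.
Reaching 50× takes log₂(50) ≈ 5.64 doublings.
5.64 × 17.50 ≈ 99 years.

≈ 99 years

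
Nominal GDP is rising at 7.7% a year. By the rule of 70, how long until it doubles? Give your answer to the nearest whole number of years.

≈ 9 years

At 7.7%, doubling takes about 70/7.7 = 9.09 years.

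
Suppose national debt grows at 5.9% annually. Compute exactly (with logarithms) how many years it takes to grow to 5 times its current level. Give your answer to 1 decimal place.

t = ln(5) / ln(1 + 0.059) = 1.6094 / 0.057325 ≈ 28.08.

28.1 years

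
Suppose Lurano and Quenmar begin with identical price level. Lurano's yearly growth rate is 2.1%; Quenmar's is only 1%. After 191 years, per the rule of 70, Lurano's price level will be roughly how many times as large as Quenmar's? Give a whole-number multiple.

Rate gap = 2.1% − 1% = 1.1 points.
The ratio doubles every 70/1.1 ≈ 63.64 years.
191/63.64 ≈ 3.00 doublings → ratio ≈ 2^3.00 ≈ 8.

around 8 times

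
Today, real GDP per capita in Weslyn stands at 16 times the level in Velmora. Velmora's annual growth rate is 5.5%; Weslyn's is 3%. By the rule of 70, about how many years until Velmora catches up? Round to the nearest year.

What matters is the difference: 2.5 pp.
Rule of 70 on the gap: the ratio halves every 70/2.5 ≈ 28.00 years.
A 16 times gap closes after 4 halvings: 4 × 28.00 ≈ 112 years.

approximately 112 years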